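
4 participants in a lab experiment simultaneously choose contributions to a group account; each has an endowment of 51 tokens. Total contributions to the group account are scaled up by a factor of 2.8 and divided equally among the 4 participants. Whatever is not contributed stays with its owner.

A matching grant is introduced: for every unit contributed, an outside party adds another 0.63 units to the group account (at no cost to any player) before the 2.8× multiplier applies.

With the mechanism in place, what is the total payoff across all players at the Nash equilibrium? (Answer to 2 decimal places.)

931.06 tokens

With the mechanism, a contributed unit returns 2.8 × 1.63 / 4 = 1.1410 per unit of net cost to the contributor — now above 1 — so contributing fully is weakly dominant for every player.
At the Nash equilibrium everyone contributes 51. Group total payoff = 2.8 × 1.63 × 204 = 931.06.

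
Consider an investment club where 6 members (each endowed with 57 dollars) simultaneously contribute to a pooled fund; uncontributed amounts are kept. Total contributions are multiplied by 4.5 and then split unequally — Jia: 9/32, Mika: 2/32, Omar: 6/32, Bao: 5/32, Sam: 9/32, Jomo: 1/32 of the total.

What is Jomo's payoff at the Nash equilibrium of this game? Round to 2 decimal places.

A player with share s gets back 4.5·s per unit contributed, so full contribution is dominant for anyone with s > 1/4.5 = 0.2222 and zero contribution is dominant for anyone below.
The shares above 0.2222 belong to Jia and Sam, contributing 57 each; the remaining 4 contribute 0. Total contributed: 114.
Jomo keeps 57 and receives 4.5 × 114 × 1/32 = 16.03 from the pooled fund, for a payoff of 73.03.

73.03 dollars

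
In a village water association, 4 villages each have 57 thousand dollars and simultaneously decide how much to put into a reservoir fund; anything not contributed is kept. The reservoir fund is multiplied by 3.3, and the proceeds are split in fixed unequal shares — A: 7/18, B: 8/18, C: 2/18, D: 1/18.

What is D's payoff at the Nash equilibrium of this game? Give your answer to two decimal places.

77.90 thousand dollars

For player j, contributing a unit is worthwhile iff 3.3 × (j's share) ≥ 1, i.e. iff j's share is at least 0.3030.
A and B clear that bar, contributing 57 each; the remaining 2 contribute 0. Total contributed: 114.
D keeps 57 and receives 3.3 × 114 × 1/18 = 20.90 from the reservoir fund, for a payoff of 77.90.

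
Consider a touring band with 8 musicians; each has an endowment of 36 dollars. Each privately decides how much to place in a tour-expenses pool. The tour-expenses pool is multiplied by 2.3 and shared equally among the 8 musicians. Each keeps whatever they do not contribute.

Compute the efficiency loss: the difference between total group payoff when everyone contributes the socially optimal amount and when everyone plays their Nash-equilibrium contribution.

374.40 dollars

Each contributed unit returns 2.3/8 = 0.2875 to its contributor — below 1 — so contributing 0 is dominant for every player. At the Nash equilibrium everyone keeps their 36, and the group total is 8 × 36 = 288.
Each contributed unit returns 2.300 to the group as a whole (0.2875 to each of 8 players), which exceeds 1, so the social optimum is full contribution: group total = 2.300 × 288 = 662.40.
Efficiency loss = 662.40 − 288 = 374.40.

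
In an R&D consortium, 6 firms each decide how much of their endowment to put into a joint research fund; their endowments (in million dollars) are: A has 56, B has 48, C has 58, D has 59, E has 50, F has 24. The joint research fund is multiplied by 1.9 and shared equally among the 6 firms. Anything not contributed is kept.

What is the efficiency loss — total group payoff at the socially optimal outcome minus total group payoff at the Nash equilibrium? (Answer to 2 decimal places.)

265.50 million dollars

The private return per contributed unit is 1.9/6 = 0.3167 < 1 for every player regardless of endowment, so the Nash equilibrium is zero contribution and the group total is Σ E_j = 56 + 48 + 58 + 59 + 50 + 24 = 295.
Each contributed unit returns 1.900 to the group, so the social optimum is full contribution by everyone: group total = 1.900 × 295 = 560.50.
Efficiency loss = (1.900 − 1) × 295 = 265.50.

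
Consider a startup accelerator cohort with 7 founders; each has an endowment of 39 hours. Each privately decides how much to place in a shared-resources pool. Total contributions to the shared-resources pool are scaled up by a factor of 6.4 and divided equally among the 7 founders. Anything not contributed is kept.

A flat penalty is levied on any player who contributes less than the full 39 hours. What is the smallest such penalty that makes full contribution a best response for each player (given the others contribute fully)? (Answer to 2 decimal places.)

3.34 hours

Given the others contribute fully, the best deviation is to contribute 0 (any partial contribution still incurs the fine and gives up units whose private return 0.9143 is below 1).
Deviating from 39 to 0 saves 39 hours but forfeits the deviator's share of the drop in the shared-resources pool: 6.4/7 × 39 = 35.66.
So the deviation gain is 39 − 35.66 = 3.34, and the fine must be at least 3.34 hours to wipe it out.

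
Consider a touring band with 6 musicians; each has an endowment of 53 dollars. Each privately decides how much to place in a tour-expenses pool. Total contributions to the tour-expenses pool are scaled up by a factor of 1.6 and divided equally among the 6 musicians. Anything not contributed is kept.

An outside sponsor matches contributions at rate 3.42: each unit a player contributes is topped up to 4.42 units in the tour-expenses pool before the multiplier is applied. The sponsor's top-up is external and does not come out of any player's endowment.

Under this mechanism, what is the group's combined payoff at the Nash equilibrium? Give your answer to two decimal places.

Under the mechanism each unit contributed yields 1.6 × 4.42 / 6 = 1.1787 back to its contributor per unit of net cost, which exceeds 1, making full contribution the dominant choice for everyone.
At the Nash equilibrium everyone contributes 53. Group total payoff = 1.6 × 4.42 × 318 = 2248.90.

2248.90 dollars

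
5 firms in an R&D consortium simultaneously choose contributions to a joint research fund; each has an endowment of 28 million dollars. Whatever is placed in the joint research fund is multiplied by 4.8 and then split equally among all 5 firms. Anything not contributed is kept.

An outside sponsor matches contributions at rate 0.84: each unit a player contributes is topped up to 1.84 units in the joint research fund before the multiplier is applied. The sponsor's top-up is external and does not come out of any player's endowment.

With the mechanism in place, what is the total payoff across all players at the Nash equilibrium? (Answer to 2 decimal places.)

1236.48 million dollars

The effective private return per unit is now 4.8 × 1.84 / 5 = 1.7664 > 1, so every player's dominant strategy flips to full contribution.
So the Nash equilibrium is full contribution by all 5; the group earns 4.8 × 1.84 × 140 = 1236.48.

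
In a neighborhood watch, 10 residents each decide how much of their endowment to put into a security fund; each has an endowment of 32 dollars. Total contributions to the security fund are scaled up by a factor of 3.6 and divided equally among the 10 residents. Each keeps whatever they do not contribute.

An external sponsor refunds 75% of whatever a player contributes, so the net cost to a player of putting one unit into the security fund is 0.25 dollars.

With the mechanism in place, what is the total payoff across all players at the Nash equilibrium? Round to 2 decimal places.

With the mechanism, a contributed unit returns (3.6/10) / 0.25 = 1.4400 per unit of net cost to the contributor — now above 1 — so contributing fully is weakly dominant for every player.
At the Nash equilibrium everyone contributes 32. Group total payoff = 10 × (32 × 0.75 + 3.6 × 32) = 1392.00.

1392.00 dollars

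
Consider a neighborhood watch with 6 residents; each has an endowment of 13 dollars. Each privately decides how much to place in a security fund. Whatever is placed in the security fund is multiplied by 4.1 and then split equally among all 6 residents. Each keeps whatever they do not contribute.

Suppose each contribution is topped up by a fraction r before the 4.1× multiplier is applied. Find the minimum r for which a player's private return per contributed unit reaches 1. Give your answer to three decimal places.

With matching at rate r, one contributed unit becomes (1 + r) in the security fund and returns 4.1 × (1 + r) / 6 to the contributor.
Setting this equal to 1: 1 + r = 6/4.1 = 1.4634.
So the minimum matching rate is r = 1.4634 − 1 = 0.463.

0.463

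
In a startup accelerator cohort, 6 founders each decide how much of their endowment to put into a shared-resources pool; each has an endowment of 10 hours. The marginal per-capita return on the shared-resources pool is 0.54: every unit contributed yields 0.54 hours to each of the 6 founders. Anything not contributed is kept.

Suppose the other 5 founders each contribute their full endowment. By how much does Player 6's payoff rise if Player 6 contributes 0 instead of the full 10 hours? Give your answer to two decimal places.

4.60 hours

Switching from a contribution of 10 to 0 lets Player 6 keep an extra 10 hours, but lowers the shared-resources pool by 10, which costs Player 6 their own share of that drop: 0.54 × 10 = 5.40.
Net gain = 10 − 5.40 = 4.60. The private return per contributed unit (0.54) is below 1, so free-riding is indeed the best response regardless of what the others do.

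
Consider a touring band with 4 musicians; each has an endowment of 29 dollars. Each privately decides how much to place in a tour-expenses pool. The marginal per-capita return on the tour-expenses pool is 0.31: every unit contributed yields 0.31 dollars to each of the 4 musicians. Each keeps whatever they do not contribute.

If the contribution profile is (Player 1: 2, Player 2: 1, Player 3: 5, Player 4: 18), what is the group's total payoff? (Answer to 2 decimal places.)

122.24 dollars

Total contributed: 2 + 1 + 5 + 18 = 26; total kept: 4 × 29 − 26 = 90.
The tour-expenses pool pays out 0.31 × 4 × 26 = 32.24 in aggregate.
Group total = 90 + 32.24 = 122.24.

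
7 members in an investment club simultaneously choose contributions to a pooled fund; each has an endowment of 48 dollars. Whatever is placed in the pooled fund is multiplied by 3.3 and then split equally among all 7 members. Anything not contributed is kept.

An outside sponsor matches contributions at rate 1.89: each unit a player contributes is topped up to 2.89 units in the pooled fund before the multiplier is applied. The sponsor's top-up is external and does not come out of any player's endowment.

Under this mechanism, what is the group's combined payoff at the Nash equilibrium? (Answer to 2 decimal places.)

Under the mechanism each unit contributed yields 3.3 × 2.89 / 7 = 1.3624 back to its contributor per unit of net cost, which exceeds 1, making full contribution the dominant choice for everyone.
At the Nash equilibrium everyone contributes 48. Group total payoff = 3.3 × 2.89 × 336 = 3204.43.

3204.43 dollars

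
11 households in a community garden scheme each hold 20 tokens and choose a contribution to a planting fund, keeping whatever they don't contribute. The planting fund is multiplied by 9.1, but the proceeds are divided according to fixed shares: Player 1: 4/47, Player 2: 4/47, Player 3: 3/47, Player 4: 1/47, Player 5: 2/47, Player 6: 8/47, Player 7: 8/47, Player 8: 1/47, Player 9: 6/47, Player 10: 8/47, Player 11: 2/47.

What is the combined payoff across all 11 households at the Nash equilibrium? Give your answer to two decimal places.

Each unit j contributes comes back to j as 9.1 × (j's share), so j prefers to contribute only if that share exceeds 1/9.1 = 0.1099; otherwise keeping the unit dominates.
Player 6, Player 7, Player 9 and Player 10 clear that bar, contributing 20 each; the remaining 7 contribute 0. Total contributed: 80.
The planting fund pays out 9.1 × 80 = 728.00 in total (split across the unequal shares, but the aggregate is all that matters for the group sum).
The 7 free-riders keep 20 each, adding 140. Group total = 140 + 728.00 = 868.00.

868.00 tokens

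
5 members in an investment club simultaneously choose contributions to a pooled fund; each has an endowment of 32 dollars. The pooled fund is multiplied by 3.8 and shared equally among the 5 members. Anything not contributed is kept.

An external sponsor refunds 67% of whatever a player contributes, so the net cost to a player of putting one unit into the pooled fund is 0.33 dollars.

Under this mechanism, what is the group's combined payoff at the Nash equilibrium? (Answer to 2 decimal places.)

715.20 dollars

With the mechanism, a contributed unit returns (3.8/5) / 0.33 = 2.3030 per unit of net cost to the contributor — now above 1 — so contributing fully is weakly dominant for every player.
So the Nash equilibrium is full contribution by all 5; the group earns 5 × (32 × 0.67 + 3.8 × 32) = 715.20.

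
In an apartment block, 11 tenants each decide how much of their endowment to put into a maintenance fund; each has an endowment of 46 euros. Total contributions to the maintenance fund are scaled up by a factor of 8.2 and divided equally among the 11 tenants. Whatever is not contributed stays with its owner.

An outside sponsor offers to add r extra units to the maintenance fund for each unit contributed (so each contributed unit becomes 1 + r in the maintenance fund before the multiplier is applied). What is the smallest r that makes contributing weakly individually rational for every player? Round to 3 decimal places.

With matching at rate r, one contributed unit becomes (1 + r) in the maintenance fund and returns 8.2 × (1 + r) / 11 to the contributor.
Setting this equal to 1: 1 + r = 11/8.2 = 1.3415.
So the minimum matching rate is r = 1.3415 − 1 = 0.341.

0.341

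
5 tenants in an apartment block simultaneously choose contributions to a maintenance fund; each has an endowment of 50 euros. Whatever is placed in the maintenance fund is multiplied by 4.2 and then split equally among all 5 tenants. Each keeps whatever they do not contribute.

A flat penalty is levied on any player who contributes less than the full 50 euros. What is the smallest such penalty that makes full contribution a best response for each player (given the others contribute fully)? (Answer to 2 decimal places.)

8.00 euros

Given the others contribute fully, the best deviation is to contribute 0 (any partial contribution still incurs the fine and gives up units whose private return 0.8400 is below 1).
Deviating from 50 to 0 saves 50 euros but forfeits the deviator's share of the drop in the maintenance fund: 4.2/5 × 50 = 42.00.
So the deviation gain is 50 − 42.00 = 8.00, and the fine must be at least 8.00 euros to wipe it out.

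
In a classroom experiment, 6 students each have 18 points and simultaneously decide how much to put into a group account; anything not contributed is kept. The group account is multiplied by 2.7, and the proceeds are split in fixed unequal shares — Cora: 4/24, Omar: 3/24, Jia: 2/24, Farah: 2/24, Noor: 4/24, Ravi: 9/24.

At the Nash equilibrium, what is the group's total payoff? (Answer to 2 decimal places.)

138.60 points

Player j's private return per contributed unit is 2.7 × (j's share). Contributing is weakly dominant for j when that share is at least 1/2.7 = 0.3704, and contributing 0 is dominant otherwise.
Only Ravi (9/24) clears that bar, contributing 18; the remaining 5 contribute 0. Total contributed: 18.
The group account pays out 2.7 × 18 = 48.60 in total (split across the unequal shares, but the aggregate is all that matters for the group sum).
The 5 free-riders keep 18 each, adding 90. Group total = 90 + 48.60 = 138.60.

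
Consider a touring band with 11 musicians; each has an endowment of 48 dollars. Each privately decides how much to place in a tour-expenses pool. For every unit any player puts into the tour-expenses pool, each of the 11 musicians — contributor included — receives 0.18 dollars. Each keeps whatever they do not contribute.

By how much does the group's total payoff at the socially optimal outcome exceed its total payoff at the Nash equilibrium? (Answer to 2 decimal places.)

517.44 dollars

The private return per contributed unit is 0.18 < 1, so contributing 0 is dominant for every player. At the Nash equilibrium everyone keeps their 48, and the group total is 11 × 48 = 528.
Each contributed unit returns 1.980 to the group as a whole (0.18 to each of 11 players), which exceeds 1, so the social optimum is full contribution: group total = 1.980 × 528 = 1045.44.
Efficiency loss = 1045.44 − 528 = 517.44.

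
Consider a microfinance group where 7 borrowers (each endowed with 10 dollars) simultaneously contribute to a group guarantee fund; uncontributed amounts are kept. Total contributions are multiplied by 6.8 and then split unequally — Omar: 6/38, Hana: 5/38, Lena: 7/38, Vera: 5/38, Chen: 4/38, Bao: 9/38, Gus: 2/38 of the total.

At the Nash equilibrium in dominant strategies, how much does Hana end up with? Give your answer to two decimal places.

Each unit j contributes comes back to j as 6.8 × (j's share), so j prefers to contribute only if that share exceeds 1/6.8 = 0.1471; otherwise keeping the unit dominates.
Omar, Lena and Bao are above the threshold, contributing 10 each; the remaining 4 contribute 0. Total contributed: 30.
Hana keeps 10 and receives 6.8 × 30 × 5/38 = 26.84 from the group guarantee fund, for a payoff of 36.84.

36.84 dollars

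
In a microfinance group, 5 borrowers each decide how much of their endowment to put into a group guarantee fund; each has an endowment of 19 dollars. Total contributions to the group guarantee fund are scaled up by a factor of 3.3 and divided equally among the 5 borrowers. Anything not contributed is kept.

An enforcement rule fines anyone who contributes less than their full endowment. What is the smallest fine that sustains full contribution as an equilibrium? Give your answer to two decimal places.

6.46 dollars

Given the others contribute fully, the best deviation is to contribute 0 (any partial contribution still incurs the fine and gives up units whose private return 0.6600 is below 1).
Deviating from 19 to 0 saves 19 dollars but forfeits the deviator's share of the drop in the group guarantee fund: 3.3/5 × 19 = 12.54.
So the deviation gain is 19 − 12.54 = 6.46, and the fine must be at least 6.46 dollars to wipe it out.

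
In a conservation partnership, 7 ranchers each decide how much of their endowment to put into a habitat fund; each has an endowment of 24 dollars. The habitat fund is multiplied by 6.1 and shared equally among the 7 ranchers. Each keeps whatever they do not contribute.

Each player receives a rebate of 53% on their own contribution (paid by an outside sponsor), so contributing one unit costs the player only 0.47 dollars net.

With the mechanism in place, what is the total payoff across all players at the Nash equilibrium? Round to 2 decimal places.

Under the mechanism each unit contributed yields (6.1/7) / 0.47 = 1.8541 back to its contributor per unit of net cost, which exceeds 1, making full contribution the dominant choice for everyone.
So the Nash equilibrium is full contribution by all 7; the group earns 7 × (24 × 0.53 + 6.1 × 24) = 1113.84.

1113.84 dollars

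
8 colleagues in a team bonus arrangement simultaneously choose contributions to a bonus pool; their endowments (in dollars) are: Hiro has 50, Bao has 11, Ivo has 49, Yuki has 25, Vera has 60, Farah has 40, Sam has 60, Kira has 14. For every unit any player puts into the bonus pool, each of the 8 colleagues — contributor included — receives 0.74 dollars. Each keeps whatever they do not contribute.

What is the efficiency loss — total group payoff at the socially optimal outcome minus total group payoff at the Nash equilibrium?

1520.28 dollars

The private return per contributed unit is 0.74 < 1 for everyone, so the Nash equilibrium is zero contribution and the group total is Σ E_j = 50 + 11 + 49 + 25 + 60 + 40 + 60 + 14 = 309.
Each contributed unit returns 5.920 to the group, so the social optimum is full contribution by everyone: group total = 5.920 × 309 = 1829.28.
Efficiency loss = (5.920 − 1) × 309 = 1520.28.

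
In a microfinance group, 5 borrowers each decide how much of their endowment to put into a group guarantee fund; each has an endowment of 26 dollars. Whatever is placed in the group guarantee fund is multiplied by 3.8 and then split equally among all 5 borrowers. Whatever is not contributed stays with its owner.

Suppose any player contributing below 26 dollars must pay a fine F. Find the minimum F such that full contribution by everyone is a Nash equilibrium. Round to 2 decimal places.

6.24 dollars

Given the others contribute fully, the best deviation is to contribute 0 (any partial contribution still incurs the fine and gives up units whose private return 0.7600 is below 1).
Deviating from 26 to 0 saves 26 dollars but forfeits the deviator's share of the drop in the group guarantee fund: 3.8/5 × 26 = 19.76.
So the deviation gain is 26 − 19.76 = 6.24, and the fine must be at least 6.24 dollars to wipe it out.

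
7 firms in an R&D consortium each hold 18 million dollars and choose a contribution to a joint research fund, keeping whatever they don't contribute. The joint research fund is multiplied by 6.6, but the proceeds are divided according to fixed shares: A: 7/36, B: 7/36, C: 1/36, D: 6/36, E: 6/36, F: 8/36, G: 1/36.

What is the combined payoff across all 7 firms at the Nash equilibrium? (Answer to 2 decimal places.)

630.00 million dollars

A player with share s gets back 6.6·s per unit contributed, so full contribution is dominant for anyone with s > 1/6.6 = 0.1515 and zero contribution is dominant for anyone below.
A, B, D, E and F are above the threshold, contributing 18 each; the remaining 2 contribute 0. Total contributed: 90.
The joint research fund pays out 6.6 × 90 = 594.00 in total (split across the unequal shares, but the aggregate is all that matters for the group sum).
The 2 free-riders keep 18 each, adding 36. Group total = 36 + 594.00 = 630.00.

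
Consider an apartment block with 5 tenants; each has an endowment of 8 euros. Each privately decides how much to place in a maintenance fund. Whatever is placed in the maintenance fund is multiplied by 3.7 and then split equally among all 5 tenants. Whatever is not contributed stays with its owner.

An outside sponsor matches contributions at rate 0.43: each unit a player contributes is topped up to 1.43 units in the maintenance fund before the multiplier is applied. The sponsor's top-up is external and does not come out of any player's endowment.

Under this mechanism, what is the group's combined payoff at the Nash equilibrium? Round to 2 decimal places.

211.64 euros

The effective private return per unit is now 3.7 × 1.43 / 5 = 1.0582 > 1, so every player's dominant strategy flips to full contribution.
So the Nash equilibrium is full contribution by all 5; the group earns 3.7 × 1.43 × 40 = 211.64.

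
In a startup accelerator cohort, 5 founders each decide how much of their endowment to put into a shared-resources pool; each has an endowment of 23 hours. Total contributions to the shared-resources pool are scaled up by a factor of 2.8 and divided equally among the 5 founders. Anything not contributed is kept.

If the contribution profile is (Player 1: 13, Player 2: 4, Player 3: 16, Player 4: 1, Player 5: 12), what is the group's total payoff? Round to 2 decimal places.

Total contributed: 13 + 4 + 16 + 1 + 12 = 46; total kept: 5 × 23 − 46 = 69.
The shared-resources pool pays out 2.8 × 46 = 128.80 in aggregate.
Group total = 69 + 128.80 = 197.80.

197.80 hours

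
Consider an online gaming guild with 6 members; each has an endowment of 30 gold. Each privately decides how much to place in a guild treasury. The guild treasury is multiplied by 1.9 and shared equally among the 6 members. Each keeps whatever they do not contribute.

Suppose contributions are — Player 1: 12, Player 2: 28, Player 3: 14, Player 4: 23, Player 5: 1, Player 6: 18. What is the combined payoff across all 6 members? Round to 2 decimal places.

Total contributed: 12 + 28 + 14 + 23 + 1 + 18 = 96; total kept: 6 × 30 − 96 = 84.
The guild treasury pays out 1.9 × 96 = 182.40 in aggregate.
Group total = 84 + 182.40 = 266.40.

266.40 gold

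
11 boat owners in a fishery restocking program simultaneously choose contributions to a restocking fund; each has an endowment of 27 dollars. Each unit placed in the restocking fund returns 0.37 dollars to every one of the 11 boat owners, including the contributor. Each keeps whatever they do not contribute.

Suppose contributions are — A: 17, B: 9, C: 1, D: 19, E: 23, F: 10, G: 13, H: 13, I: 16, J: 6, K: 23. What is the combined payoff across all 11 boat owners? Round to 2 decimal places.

Total contributed: 17 + 9 + 1 + 19 + 23 + 10 + 13 + 13 + 16 + 6 + 23 = 150; total kept: 11 × 27 − 150 = 147.
The restocking fund pays out 0.37 × 11 × 150 = 610.50 in aggregate.
Group total = 147 + 610.50 = 757.50.

757.50 dollars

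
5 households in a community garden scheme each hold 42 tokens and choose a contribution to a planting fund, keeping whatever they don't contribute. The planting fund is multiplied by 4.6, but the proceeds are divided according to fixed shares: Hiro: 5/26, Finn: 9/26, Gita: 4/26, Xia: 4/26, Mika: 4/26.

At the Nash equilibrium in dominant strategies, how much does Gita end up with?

For player j, contributing a unit is worthwhile iff 4.6 × (j's share) ≥ 1, i.e. iff j's share is at least 0.2174.
Only Finn (9/26) clears that bar, contributing 42; the remaining 4 contribute 0. Total contributed: 42.
Gita keeps 42 and receives 4.6 × 42 × 4/26 = 29.72 from the planting fund, for a payoff of 71.72.

71.72 tokens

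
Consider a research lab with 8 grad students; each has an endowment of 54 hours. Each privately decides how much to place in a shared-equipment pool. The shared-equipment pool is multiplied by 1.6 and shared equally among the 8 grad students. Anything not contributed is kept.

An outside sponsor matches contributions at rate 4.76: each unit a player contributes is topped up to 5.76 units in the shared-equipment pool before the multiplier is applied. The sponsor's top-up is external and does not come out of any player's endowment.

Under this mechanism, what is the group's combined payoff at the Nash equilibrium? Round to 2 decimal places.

3981.31 hours

With the mechanism, a contributed unit returns 1.6 × 5.76 / 8 = 1.1520 per unit of net cost to the contributor — now above 1 — so contributing fully is weakly dominant for every player.
At the Nash equilibrium everyone contributes 54. Group total payoff = 1.6 × 5.76 × 432 = 3981.31.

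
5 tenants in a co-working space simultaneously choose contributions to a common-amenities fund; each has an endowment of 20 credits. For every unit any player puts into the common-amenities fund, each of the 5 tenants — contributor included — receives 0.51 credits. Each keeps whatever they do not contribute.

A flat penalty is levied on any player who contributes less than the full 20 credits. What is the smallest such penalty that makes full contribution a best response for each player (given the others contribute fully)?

9.80 credits

Given the others contribute fully, the best deviation is to contribute 0 (any partial contribution still incurs the fine and gives up units whose private return 0.51 is below 1).
Deviating from 20 to 0 saves 20 credits but forfeits the deviator's share of the drop in the common-amenities fund: 0.51 × 20 = 10.20.
So the deviation gain is 20 − 10.20 = 9.80, and the fine must be at least 9.80 credits to wipe it out.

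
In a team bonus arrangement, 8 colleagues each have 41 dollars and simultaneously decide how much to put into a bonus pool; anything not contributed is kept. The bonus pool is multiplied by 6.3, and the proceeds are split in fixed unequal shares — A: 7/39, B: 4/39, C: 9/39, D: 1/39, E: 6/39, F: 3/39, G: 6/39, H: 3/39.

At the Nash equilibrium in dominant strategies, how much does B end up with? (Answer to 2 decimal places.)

Each unit j contributes comes back to j as 6.3 × (j's share), so j prefers to contribute only if that share exceeds 1/6.3 = 0.1587; otherwise keeping the unit dominates.
A and C are above the threshold, contributing 41 each; the remaining 6 contribute 0. Total contributed: 82.
B keeps 41 and receives 6.3 × 82 × 4/39 = 52.98 from the bonus pool, for a payoff of 93.98.

93.98 dollars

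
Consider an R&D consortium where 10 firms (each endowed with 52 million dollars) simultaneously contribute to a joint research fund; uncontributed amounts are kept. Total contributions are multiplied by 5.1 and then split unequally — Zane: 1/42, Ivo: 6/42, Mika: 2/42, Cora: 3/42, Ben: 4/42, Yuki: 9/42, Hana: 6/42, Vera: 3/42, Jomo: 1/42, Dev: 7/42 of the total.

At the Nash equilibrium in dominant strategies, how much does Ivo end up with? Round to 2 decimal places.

For player j, contributing a unit is worthwhile iff 5.1 × (j's share) ≥ 1, i.e. iff j's share is at least 0.1961.
The only share above 0.1961 is Yuki's 9/42, contributing 52; the remaining 9 contribute 0. Total contributed: 52.
Ivo keeps 52 and receives 5.1 × 52 × 6/42 = 37.89 from the joint research fund, for a payoff of 89.89.

89.89 million dollars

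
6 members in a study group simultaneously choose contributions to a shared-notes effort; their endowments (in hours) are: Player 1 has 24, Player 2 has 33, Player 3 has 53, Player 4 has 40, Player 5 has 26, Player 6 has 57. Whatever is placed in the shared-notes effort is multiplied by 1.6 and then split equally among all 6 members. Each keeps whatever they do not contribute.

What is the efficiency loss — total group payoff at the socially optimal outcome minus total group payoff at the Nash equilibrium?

139.80 hours

The private return per contributed unit is 1.6/6 = 0.2667 < 1 for every player regardless of endowment, so the Nash equilibrium is zero contribution and the group total is Σ E_j = 24 + 33 + 53 + 40 + 26 + 57 = 233.
Each contributed unit returns 1.600 to the group, so the social optimum is full contribution by everyone: group total = 1.600 × 233 = 372.80.
Efficiency loss = (1.600 − 1) × 233 = 139.80.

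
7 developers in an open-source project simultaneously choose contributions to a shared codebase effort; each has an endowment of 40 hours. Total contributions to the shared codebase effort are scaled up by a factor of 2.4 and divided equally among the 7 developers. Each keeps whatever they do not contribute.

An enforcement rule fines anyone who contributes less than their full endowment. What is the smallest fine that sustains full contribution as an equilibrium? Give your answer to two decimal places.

26.29 hours

Given the others contribute fully, the best deviation is to contribute 0 (any partial contribution still incurs the fine and gives up units whose private return 0.3429 is below 1).
Deviating from 40 to 0 saves 40 hours but forfeits the deviator's share of the drop in the shared codebase effort: 2.4/7 × 40 = 13.71.
So the deviation gain is 40 − 13.71 = 26.29, and the fine must be at least 26.29 hours to wipe it out.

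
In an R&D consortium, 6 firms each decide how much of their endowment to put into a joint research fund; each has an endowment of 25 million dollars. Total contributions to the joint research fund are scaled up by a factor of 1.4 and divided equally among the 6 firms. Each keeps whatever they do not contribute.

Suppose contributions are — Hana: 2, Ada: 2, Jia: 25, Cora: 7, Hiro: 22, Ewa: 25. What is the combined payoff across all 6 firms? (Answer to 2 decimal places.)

Total contributed: 2 + 2 + 25 + 7 + 22 + 25 = 83; total kept: 6 × 25 − 83 = 67.
The joint research fund pays out 1.4 × 83 = 116.20 in aggregate.
Group total = 67 + 116.20 = 183.20.

183.20 million dollars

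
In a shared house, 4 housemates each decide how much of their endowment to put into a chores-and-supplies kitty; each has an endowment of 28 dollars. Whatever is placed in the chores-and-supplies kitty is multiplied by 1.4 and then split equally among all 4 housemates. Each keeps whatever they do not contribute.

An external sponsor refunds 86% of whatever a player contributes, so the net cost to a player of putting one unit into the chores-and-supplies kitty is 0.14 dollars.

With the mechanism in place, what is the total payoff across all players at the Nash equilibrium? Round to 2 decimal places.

The effective private return per unit is now (1.4/4) / 0.14 = 2.5000 > 1, so every player's dominant strategy flips to full contribution.
At the Nash equilibrium everyone contributes 28. Group total payoff = 4 × (28 × 0.86 + 1.4 × 28) = 253.12.

253.12 dollars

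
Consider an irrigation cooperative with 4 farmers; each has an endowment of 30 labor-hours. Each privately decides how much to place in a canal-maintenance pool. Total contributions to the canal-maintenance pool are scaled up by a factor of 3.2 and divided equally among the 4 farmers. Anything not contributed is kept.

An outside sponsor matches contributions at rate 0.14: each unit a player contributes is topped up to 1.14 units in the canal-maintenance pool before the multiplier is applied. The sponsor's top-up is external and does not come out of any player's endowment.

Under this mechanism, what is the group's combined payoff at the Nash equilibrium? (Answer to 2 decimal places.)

120.00 labor-hours

The effective private return is 3.2 × 1.14 / 4 = 0.9120, which is still under 1, so the mechanism doesn't change anyone's dominant strategy: zero contribution.
At the Nash equilibrium no one contributes; group total payoff = 4 × 30 = 120.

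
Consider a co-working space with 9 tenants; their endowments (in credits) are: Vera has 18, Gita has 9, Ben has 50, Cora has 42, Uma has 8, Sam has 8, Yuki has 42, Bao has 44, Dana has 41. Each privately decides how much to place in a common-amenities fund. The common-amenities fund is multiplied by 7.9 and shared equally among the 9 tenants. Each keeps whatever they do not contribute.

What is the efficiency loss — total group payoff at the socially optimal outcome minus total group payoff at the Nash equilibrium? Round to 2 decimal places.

The private return per contributed unit is 7.9/9 = 0.8778 < 1 for every player regardless of endowment, so the Nash equilibrium is zero contribution and the group total is Σ E_j = 18 + 9 + 50 + 42 + 8 + 8 + 42 + 44 + 41 = 262.
Each contributed unit returns 7.900 to the group, so the social optimum is full contribution by everyone: group total = 7.900 × 262 = 2069.80.
Efficiency loss = (7.900 − 1) × 262 = 1807.80.

1807.80 credits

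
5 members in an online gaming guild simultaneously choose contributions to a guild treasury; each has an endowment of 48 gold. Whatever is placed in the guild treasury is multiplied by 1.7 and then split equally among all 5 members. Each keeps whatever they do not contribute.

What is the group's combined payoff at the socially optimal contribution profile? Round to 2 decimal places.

Each contributed unit returns 1.700 to the group as a whole (0.3400 to each of 5 players), which exceeds 1, so the social optimum is full contribution: group total = 1.700 × 240 = 408.00.

408.00 gold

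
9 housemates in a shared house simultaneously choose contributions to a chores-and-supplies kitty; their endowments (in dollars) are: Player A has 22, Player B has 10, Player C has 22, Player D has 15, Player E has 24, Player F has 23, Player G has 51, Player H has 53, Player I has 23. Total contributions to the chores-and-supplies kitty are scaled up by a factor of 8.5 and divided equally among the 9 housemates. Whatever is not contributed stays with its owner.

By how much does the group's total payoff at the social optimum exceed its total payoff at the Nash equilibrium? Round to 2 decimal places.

The private return per contributed unit is 8.5/9 = 0.9444 < 1 for every player regardless of endowment, so the Nash equilibrium is zero contribution and the group total is Σ E_j = 22 + 10 + 22 + 15 + 24 + 23 + 51 + 53 + 23 = 243.
Each contributed unit returns 8.500 to the group, so the social optimum is full contribution by everyone: group total = 8.500 × 243 = 2065.50.
Efficiency loss = (8.500 − 1) × 243 = 1822.50.

1822.50 dollars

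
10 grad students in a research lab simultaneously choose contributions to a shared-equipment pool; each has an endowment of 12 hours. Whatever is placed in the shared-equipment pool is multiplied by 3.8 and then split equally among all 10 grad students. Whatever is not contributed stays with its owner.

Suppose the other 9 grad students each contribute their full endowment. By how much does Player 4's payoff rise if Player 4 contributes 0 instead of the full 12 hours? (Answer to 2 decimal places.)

7.44 hours

Switching from a contribution of 12 to 0 lets Player 4 keep an extra 12 hours, but lowers the shared-equipment pool by 12, which costs Player 4 their own share of that drop: 3.8/10 × 12 = 4.56.
Net gain = 12 − 4.56 = 7.44. The private return per contributed unit (0.3800) is below 1, so free-riding is indeed the best response regardless of what the others do.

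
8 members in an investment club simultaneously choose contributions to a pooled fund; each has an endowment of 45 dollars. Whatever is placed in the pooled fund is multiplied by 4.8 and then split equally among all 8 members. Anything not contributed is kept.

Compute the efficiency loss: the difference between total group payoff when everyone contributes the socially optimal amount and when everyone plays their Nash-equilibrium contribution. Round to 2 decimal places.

1368.00 dollars

Each contributed unit returns 4.8/8 = 0.6000 to its contributor — below 1 — so contributing 0 is dominant for every player. At the Nash equilibrium everyone keeps their 45, and the group total is 8 × 45 = 360.
Each contributed unit returns 4.800 to the group as a whole (0.6000 to each of 8 players), which exceeds 1, so the social optimum is full contribution: group total = 4.800 × 360 = 1728.00.
Efficiency loss = 1728.00 − 360 = 1368.00.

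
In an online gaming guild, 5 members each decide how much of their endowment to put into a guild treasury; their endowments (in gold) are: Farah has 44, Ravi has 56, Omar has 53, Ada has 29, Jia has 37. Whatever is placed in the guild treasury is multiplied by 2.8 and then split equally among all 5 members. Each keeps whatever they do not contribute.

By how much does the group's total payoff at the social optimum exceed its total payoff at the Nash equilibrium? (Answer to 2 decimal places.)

The private return per contributed unit is 2.8/5 = 0.5600 < 1 for every player regardless of endowment, so the Nash equilibrium is zero contribution and the group total is Σ E_j = 44 + 56 + 53 + 29 + 37 = 219.
Each contributed unit returns 2.800 to the group, so the social optimum is full contribution by everyone: group total = 2.800 × 219 = 613.20.
Efficiency loss = (2.800 − 1) × 219 = 394.20.

394.20 gold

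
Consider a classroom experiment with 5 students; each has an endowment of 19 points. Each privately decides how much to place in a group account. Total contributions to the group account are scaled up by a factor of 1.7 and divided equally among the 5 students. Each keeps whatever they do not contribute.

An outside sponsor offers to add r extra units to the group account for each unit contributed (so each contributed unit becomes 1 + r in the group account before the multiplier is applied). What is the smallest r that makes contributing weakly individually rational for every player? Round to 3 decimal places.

With matching at rate r, one contributed unit becomes (1 + r) in the group account and returns 1.7 × (1 + r) / 5 to the contributor.
Setting this equal to 1: 1 + r = 5/1.7 = 2.9412.
So the minimum matching rate is r = 2.9412 − 1 = 1.941.

1.941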